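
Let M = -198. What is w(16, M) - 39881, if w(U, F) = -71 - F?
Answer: -39754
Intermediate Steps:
w(16, M) - 39881 = (-71 - 1*(-198)) - 39881 = (-71 + 198) - 39881 = 127 - 39881 = -39754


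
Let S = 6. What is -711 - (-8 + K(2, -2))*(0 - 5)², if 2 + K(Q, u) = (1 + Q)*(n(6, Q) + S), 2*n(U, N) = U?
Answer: -1136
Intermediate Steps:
n(U, N) = U/2
K(Q, u) = 7 + 9*Q (K(Q, u) = -2 + (1 + Q)*((½)*6 + 6) = -2 + (1 + Q)*(3 + 6) = -2 + (1 + Q)*9 = -2 + (9 + 9*Q) = 7 + 9*Q)
-711 - (-8 + K(2, -2))*(0 - 5)² = -711 - (-8 + (7 + 9*2))*(0 - 5)² = -711 - (-8 + (7 + 18))*(-5)² = -711 - (-8 + 25)*25 = -711 - 17*25 = -711 - 1*425 = -711 - 425 = -1136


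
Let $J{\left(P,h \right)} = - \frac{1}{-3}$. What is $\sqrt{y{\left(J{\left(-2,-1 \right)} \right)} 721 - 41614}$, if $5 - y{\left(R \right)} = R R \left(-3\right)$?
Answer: $\frac{i \sqrt{339918}}{3} \approx 194.34 i$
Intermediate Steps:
$J{\left(P,h \right)} = \frac{1}{3}$ ($J{\left(P,h \right)} = \left(-1\right) \left(- \frac{1}{3}\right) = \frac{1}{3}$)
$y{\left(R \right)} = 5 + 3 R^{2}$ ($y{\left(R \right)} = 5 - R R \left(-3\right) = 5 - R^{2} \left(-3\right) = 5 - - 3 R^{2} = 5 + 3 R^{2}$)
$\sqrt{y{\left(J{\left(-2,-1 \right)} \right)} 721 - 41614} = \sqrt{\left(5 + \frac{3}{9}\right) 721 - 41614} = \sqrt{\left(5 + 3 \cdot \frac{1}{9}\right) 721 - 41614} = \sqrt{\left(5 + \frac{1}{3}\right) 721 - 41614} = \sqrt{\frac{16}{3} \cdot 721 - 41614} = \sqrt{\frac{11536}{3} - 41614} = \sqrt{- \frac{113306}{3}} = \frac{i \sqrt{339918}}{3}$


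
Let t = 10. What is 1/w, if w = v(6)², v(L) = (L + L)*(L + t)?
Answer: 1/36864 ≈ 2.7127e-5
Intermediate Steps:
v(L) = 2*L*(10 + L) (v(L) = (L + L)*(L + 10) = (2*L)*(10 + L) = 2*L*(10 + L))
w = 36864 (w = (2*6*(10 + 6))² = (2*6*16)² = 192² = 36864)
1/w = 1/36864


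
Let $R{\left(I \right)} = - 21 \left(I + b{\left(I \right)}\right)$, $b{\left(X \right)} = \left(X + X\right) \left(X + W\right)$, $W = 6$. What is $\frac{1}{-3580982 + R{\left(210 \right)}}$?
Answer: $- \frac{1}{5490512} \approx -1.8213 \cdot 10^{-7}$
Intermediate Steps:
$b{\left(X \right)} = 2 X \left(6 + X\right)$ ($b{\left(X \right)} = \left(X + X\right) \left(X + 6\right) = 2 X \left(6 + X\right)$)
$R{\left(I \right)} = - 21 I - 42 I \left(6 + I\right)$ ($R{\left(I \right)} = - 21 \left(I + 2 I \left(6 + I\right)\right) = - 21 I - 42 I \left(6 + I\right)$)
$\frac{1}{-3580982 + R{\left(210 \right)}} = \frac{1}{-3580982 + 21 \cdot 210 \left(-13 - 420\right)} = \frac{1}{-3580982 + 21 \cdot 210 \left(-433\right)} = \frac{1}{-3580982 - 1909530} = \frac{1}{-5490512} = - \frac{1}{5490512}$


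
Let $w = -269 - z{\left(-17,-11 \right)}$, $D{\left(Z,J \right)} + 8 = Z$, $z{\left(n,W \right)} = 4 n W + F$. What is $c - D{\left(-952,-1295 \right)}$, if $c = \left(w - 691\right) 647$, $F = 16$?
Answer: $-1114468$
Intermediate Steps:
$z{\left(n,W \right)} = 16 + 4 W n$ ($z{\left(n,W \right)} = 4 n W + 16 = 4 W n + 16 = 16 + 4 W n$)
$D{\left(Z,J \right)} = -8 + Z$
$w = -1033$ ($w = -269 - \left(16 + 4 \left(-11\right) \left(-17\right)\right) = -269 - \left(16 + 748\right) = -269 - 764 = -1033$)
$c = -1115428$ ($c = \left(-1033 - 691\right) 647 = \left(-1724\right) 647 = -1115428$)
$c - D{\left(-952,-1295 \right)} = -1115428 - \left(-8 - 952\right) = -1115428 - -960 = -1115428 + 960 = -1114468$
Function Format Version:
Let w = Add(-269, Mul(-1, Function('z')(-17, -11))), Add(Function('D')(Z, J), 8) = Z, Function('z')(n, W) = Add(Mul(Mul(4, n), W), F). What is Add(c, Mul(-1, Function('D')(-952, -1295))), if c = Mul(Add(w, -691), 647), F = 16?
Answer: -1114468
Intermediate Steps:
Function('z')(n, W) = Add(16, Mul(4, W, n)) (Function('z')(n, W) = Add(Mul(Mul(4, n), W), 16) = Add(Mul(4, W, n), 16) = Add(16, Mul(4, W, n)))
Function('D')(Z, J) = Add(-8, Z)
w = -1033 (w = Add(-269, Mul(-1, Add(16, Mul(4, -11, -17)))) = Add(-269, Mul(-1, Add(16, 748))) = Add(-269, Mul(-1, 764)) = Add(-269, -764) = -1033)
c = -1115428 (c = Mul(Add(-1033, -691), 647) = Mul(-1724, 647) = -1115428)
Add(c, Mul(-1, Function('D')(-952, -1295))) = Add(-1115428, Mul(-1, Add(-8, -952))) = Add(-1115428, Mul(-1, -960)) = Add(-1115428, 960) = -1114468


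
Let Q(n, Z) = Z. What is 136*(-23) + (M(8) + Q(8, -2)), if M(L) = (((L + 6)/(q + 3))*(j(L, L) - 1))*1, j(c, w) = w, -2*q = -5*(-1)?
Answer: -2934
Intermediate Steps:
q = -5/2 (q = -(-5)*(-1)/2 = -½*5 = -5/2 ≈ -2.5000)
M(L) = (-1 + L)*(12 + 2*L) (M(L) = (((L + 6)/(-5/2 + 3))*(L - 1))*1 = (((6 + L)/(½))*(-1 + L))*1 = (((6 + L)*2)*(-1 + L))*1 = ((12 + 2*L)*(-1 + L))*1 = ((-1 + L)*(12 + 2*L))*1 = (-1 + L)*(12 + 2*L))
136*(-23) + (M(8) + Q(8, -2)) = 136*(-23) + ((-12 + 2*8² + 10*8) - 2) = -3128 + ((-12 + 2*64 + 80) - 2) = -3128 + ((-12 + 128 + 80) - 2) = -3128 + (196 - 2) = -3128 + 194 = -2934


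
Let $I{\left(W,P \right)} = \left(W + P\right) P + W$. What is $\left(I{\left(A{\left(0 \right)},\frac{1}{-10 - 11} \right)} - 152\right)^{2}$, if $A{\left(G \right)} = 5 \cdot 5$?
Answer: $\frac{3195753961}{194481} \approx 16432.0$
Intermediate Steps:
$A{\left(G \right)} = 25$
$I{\left(W,P \right)} = W + P \left(P + W\right)$ ($I{\left(W,P \right)} = \left(P + W\right) P + W = P \left(P + W\right) + W = W + P \left(P + W\right)$)
$\left(I{\left(A{\left(0 \right)},\frac{1}{-10 - 11} \right)} - 152\right)^{2} = \left(\left(25 + \left(\frac{1}{-10 - 11}\right)^{2} + \frac{1}{-10 - 11} \cdot 25\right) - 152\right)^{2} = \left(\left(25 + \left(\frac{1}{-21}\right)^{2} + \frac{1}{-21} \cdot 25\right) - 152\right)^{2} = \left(\left(25 + \left(- \frac{1}{21}\right)^{2} - \frac{25}{21}\right) - 152\right)^{2} = \left(\left(25 + \frac{1}{441} - \frac{25}{21}\right) - 152\right)^{2} = \left(\frac{10501}{441} - 152\right)^{2} = \left(- \frac{56531}{441}\right)^{2} = \frac{3195753961}{194481}$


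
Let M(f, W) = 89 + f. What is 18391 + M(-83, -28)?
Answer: 18397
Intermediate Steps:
18391 + M(-83, -28) = 18391 + (89 - 83) = 18391 + 6 = 18397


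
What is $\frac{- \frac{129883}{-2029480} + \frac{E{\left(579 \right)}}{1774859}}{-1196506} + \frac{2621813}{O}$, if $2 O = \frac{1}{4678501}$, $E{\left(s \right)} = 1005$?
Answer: $\frac{105730904759185770323703315031023}{4309863481277439920} \approx 2.4532 \cdot 10^{13}$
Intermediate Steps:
$O = \frac{1}{9357002}$ ($O = \frac{1}{2 \cdot 4678501} = \frac{1}{2} \cdot \frac{1}{4678501} = \frac{1}{9357002} \approx 1.0687 \cdot 10^{-7}$)
$\frac{- \frac{129883}{-2029480} + \frac{E{\left(579 \right)}}{1774859}}{-1196506} + \frac{2621813}{O} = \frac{- \frac{129883}{-2029480} + \frac{1005}{1774859}}{-1196506} + 2621813 \frac{1}{\frac{1}{9357002}} = \left(\left(-129883\right) \left(- \frac{1}{2029480}\right) + 1005 \cdot \frac{1}{1774859}\right) \left(- \frac{1}{1196506}\right) + 2621813 \cdot 9357002 = \left(\frac{129883}{2029480} + \frac{1005}{1774859}\right) \left(- \frac{1}{1196506}\right) + 24532309484626 = \frac{232563638897}{3602040843320} \left(- \frac{1}{1196506}\right) + 24532309484626 = - \frac{232563638897}{4309863481277439920} + 24532309484626 = \frac{105730904759185770323703315031023}{4309863481277439920}$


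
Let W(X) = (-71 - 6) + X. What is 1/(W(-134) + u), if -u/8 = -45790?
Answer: 1/366109 ≈ 2.7314e-6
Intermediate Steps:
u = 366320 (u = -8*(-45790) = 366320)
W(X) = -77 + X
1/(W(-134) + u) = 1/((-77 - 134) + 366320) = 1/(-211 + 366320) = 1/366109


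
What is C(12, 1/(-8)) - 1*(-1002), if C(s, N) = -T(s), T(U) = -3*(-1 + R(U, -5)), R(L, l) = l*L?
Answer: 819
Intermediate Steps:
R(L, l) = L*l
T(U) = 3 + 15*U (T(U) = -3*(-1 + U*(-5)) = -3*(-1 - 5*U) = 3 + 15*U)
C(s, N) = -3 - 15*s (C(s, N) = -(3 + 15*s) = -3 - 15*s)
C(12, 1/(-8)) - 1*(-1002) = (-3 - 15*12) - 1*(-1002) = (-3 - 180) + 1002 = -183 + 1002 = 819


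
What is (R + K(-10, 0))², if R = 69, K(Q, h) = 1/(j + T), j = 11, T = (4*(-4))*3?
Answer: 6512704/1369 ≈ 4757.3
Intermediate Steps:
T = -48 (T = -16*3 = -48)
K(Q, h) = -1/37 (K(Q, h) = 1/(11 - 48) = 1/(-37) = -1/37)
(R + K(-10, 0))² = (69 - 1/37)² = (2552/37)² = 6512704/1369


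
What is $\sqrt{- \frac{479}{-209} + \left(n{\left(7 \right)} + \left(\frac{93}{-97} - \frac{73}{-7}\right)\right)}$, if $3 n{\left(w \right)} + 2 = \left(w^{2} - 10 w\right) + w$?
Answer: $\frac{\sqrt{1165127767881}}{425733} \approx 2.5354$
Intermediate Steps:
$n{\left(w \right)} = - \frac{2}{3} - 3 w + \frac{w^{2}}{3}$ ($n{\left(w \right)} = - \frac{2}{3} + \frac{\left(w^{2} - 10 w\right) + w}{3} = - \frac{2}{3} + \frac{w^{2} - 9 w}{3} = - \frac{2}{3} + \left(- 3 w + \frac{w^{2}}{3}\right) = - \frac{2}{3} - 3 w + \frac{w^{2}}{3}$)
$\sqrt{- \frac{479}{-209} + \left(n{\left(7 \right)} + \left(\frac{93}{-97} - \frac{73}{-7}\right)\right)} = \sqrt{- \frac{479}{-209} + \left(\left(- \frac{2}{3} - 21 + \frac{7^{2}}{3}\right) + \left(\frac{93}{-97} - \frac{73}{-7}\right)\right)} = \sqrt{\left(-479\right) \left(- \frac{1}{209}\right) + \left(\left(- \frac{2}{3} - 21 + \frac{1}{3} \cdot 49\right) + \left(93 \left(- \frac{1}{97}\right) - - \frac{73}{7}\right)\right)} = \sqrt{\frac{479}{209} + \left(\left(- \frac{2}{3} - 21 + \frac{49}{3}\right) + \left(- \frac{93}{97} + \frac{73}{7}\right)\right)} = \sqrt{\frac{479}{209} + \left(- \frac{16}{3} + \frac{6430}{679}\right)} = \sqrt{\frac{479}{209} + \frac{8426}{2037}} = \sqrt{\frac{2736757}{425733}} = \frac{\sqrt{1165127767881}}{425733}$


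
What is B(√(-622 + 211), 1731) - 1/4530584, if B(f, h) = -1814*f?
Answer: -1/4530584 - 1814*I*√411 ≈ -2.2072e-7 - 36775.0*I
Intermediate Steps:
B(√(-622 + 211), 1731) - 1/4530584 = -1814*√(-622 + 211) - 1/4530584 = -1814*I*√411 - 1*1/4530584 = -1814*I*√411 - 1/4530584 = -1/4530584 - 1814*I*√411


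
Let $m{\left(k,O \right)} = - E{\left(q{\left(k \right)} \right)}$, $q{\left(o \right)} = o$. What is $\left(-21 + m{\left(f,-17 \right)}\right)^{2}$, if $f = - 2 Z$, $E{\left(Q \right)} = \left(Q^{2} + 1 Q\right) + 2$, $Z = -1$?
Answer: $841$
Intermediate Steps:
$E{\left(Q \right)} = 2 + Q + Q^{2}$ ($E{\left(Q \right)} = \left(Q^{2} + Q\right) + 2 = \left(Q + Q^{2}\right) + 2 = 2 + Q + Q^{2}$)
$f = 2$ ($f = \left(-2\right) \left(-1\right) = 2$)
$m{\left(k,O \right)} = -2 - k - k^{2}$ ($m{\left(k,O \right)} = - (2 + k + k^{2}) = -2 - k - k^{2}$)
$\left(-21 + m{\left(f,-17 \right)}\right)^{2} = \left(-21 - 8\right)^{2} = \left(-29\right)^{2} = 841$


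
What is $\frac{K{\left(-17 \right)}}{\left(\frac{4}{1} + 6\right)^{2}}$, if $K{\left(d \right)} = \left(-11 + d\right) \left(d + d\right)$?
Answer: $\frac{238}{25} \approx 9.52$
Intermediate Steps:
$K{\left(d \right)} = 2 d \left(-11 + d\right)$ ($K{\left(d \right)} = \left(-11 + d\right) 2 d = 2 d \left(-11 + d\right)$)
$\frac{K{\left(-17 \right)}}{\left(\frac{4}{1} + 6\right)^{2}} = \frac{2 \left(-17\right) \left(-11 - 17\right)}{\left(\frac{4}{1} + 6\right)^{2}} = \frac{2 \left(-17\right) \left(-28\right)}{\left(4 \cdot 1 + 6\right)^{2}} = \frac{952}{\left(4 + 6\right)^{2}} = \frac{952}{10^{2}} = \frac{952}{100} = 952 \cdot \frac{1}{100} = \frac{238}{25}$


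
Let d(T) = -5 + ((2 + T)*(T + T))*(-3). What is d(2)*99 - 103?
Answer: -5350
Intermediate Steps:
d(T) = -5 - 6*T*(2 + T) (d(T) = -5 + ((2 + T)*(2*T))*(-3) = -5 + (2*T*(2 + T))*(-3) = -5 - 6*T*(2 + T))
d(2)*99 - 103 = (-5 - 12*2 - 6*2²)*99 - 103 = (-5 - 24 - 6*4)*99 - 103 = (-5 - 24 - 24)*99 - 103 = -53*99 - 103 = -5247 - 103 = -5350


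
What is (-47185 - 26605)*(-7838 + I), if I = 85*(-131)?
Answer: 1400017670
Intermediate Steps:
I = -11135
(-47185 - 26605)*(-7838 + I) = (-47185 - 26605)*(-7838 - 11135) = -73790*(-18973) = 1400017670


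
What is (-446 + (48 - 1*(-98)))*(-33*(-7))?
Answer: -69300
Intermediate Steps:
(-446 + (48 - 1*(-98)))*(-33*(-7)) = (-446 + (48 + 98))*231 = (-446 + 146)*231 = -300*231 = -69300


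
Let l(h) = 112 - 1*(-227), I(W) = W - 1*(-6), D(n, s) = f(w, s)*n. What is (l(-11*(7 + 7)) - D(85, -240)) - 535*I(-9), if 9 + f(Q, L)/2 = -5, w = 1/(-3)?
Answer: 4324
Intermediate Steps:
w = -⅓ ≈ -0.33333
f(Q, L) = -28 (f(Q, L) = -18 + 2*(-5) = -18 - 10 = -28)
D(n, s) = -28*n
I(W) = 6 + W (I(W) = W + 6 = 6 + W)
l(h) = 339 (l(h) = 112 + 227 = 339)
(l(-11*(7 + 7)) - D(85, -240)) - 535*I(-9) = (339 - (-28)*85) - 535*(6 - 9) = (339 - 1*(-2380)) - 535*(-3) = (339 + 2380) - 1*(-1605) = 2719 + 1605 = 4324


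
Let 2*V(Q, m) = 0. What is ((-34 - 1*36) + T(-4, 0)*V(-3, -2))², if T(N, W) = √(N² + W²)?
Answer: 4900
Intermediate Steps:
V(Q, m) = 0 (V(Q, m) = (½)*0 = 0)
((-34 - 1*36) + T(-4, 0)*V(-3, -2))² = ((-34 - 1*36) + √((-4)² + 0²)*0)² = ((-34 - 36) + √(16 + 0)*0)² = (-70 + √16*0)² = (-70 + 4*0)² = (-70 + 0)² = (-70)² = 4900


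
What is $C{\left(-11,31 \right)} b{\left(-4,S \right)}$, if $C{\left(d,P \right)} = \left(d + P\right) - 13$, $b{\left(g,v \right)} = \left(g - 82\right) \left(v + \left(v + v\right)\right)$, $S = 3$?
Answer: $-5418$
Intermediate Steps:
$b{\left(g,v \right)} = 3 v \left(-82 + g\right)$ ($b{\left(g,v \right)} = \left(-82 + g\right) \left(v + 2 v\right) = \left(-82 + g\right) 3 v = 3 v \left(-82 + g\right)$)
$C{\left(d,P \right)} = -13 + P + d$ ($C{\left(d,P \right)} = \left(P + d\right) - 13 = -13 + P + d$)
$C{\left(-11,31 \right)} b{\left(-4,S \right)} = \left(-13 + 31 - 11\right) 3 \cdot 3 \left(-82 - 4\right) = 7 \cdot 3 \cdot 3 \left(-86\right) = 7 \left(-774\right) = -5418$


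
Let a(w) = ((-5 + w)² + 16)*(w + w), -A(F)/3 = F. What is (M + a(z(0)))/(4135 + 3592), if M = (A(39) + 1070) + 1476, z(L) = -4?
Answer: 1653/7727 ≈ 0.21393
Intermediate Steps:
A(F) = -3*F
M = 2429 (M = (-3*39 + 1070) + 1476 = (-117 + 1070) + 1476 = 953 + 1476 = 2429)
a(w) = 2*w*(16 + (-5 + w)²) (a(w) = (16 + (-5 + w)²)*(2*w) = 2*w*(16 + (-5 + w)²))
(M + a(z(0)))/(4135 + 3592) = (2429 + 2*(-4)*(16 + (-5 - 4)²))/(4135 + 3592) = (2429 + 2*(-4)*(16 + (-9)²))/7727 = (2429 + 2*(-4)*(16 + 81))*(1/7727) = (2429 + 2*(-4)*97)*(1/7727) = (2429 - 776)*(1/7727) = 1653*(1/7727) = 1653/7727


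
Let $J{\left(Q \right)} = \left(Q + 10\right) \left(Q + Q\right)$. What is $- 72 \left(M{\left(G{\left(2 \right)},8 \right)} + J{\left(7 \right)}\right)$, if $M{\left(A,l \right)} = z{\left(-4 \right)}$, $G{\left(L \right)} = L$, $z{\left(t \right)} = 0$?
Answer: $-17136$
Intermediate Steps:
$J{\left(Q \right)} = 2 Q \left(10 + Q\right)$ ($J{\left(Q \right)} = \left(10 + Q\right) 2 Q = 2 Q \left(10 + Q\right)$)
$M{\left(A,l \right)} = 0$
$- 72 \left(M{\left(G{\left(2 \right)},8 \right)} + J{\left(7 \right)}\right) = - 72 \left(0 + 2 \cdot 7 \left(10 + 7\right)\right) = - 72 \left(0 + 2 \cdot 7 \cdot 17\right) = - 72 \left(0 + 238\right) = \left(-72\right) 238 = -17136$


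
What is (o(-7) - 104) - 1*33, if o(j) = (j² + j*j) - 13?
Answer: -52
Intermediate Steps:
o(j) = -13 + 2*j² (o(j) = (j² + j²) - 13 = 2*j² - 13 = -13 + 2*j²)
(o(-7) - 104) - 1*33 = ((-13 + 2*(-7)²) - 104) - 1*33 = ((-13 + 2*49) - 104) - 33 = ((-13 + 98) - 104) - 33 = (85 - 104) - 33 = -19 - 33 = -52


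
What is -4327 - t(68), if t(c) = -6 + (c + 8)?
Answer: -4397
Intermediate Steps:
t(c) = 2 + c (t(c) = -6 + (8 + c) = 2 + c)
-4327 - t(68) = -4327 - (2 + 68) = -4327 - 1*70 = -4327 - 70 = -4397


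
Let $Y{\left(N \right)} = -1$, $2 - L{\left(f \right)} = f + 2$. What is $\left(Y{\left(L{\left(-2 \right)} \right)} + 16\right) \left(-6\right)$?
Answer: $-90$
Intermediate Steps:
$L{\left(f \right)} = - f$ ($L{\left(f \right)} = 2 - \left(f + 2\right) = 2 - \left(2 + f\right) = - f$)
$\left(Y{\left(L{\left(-2 \right)} \right)} + 16\right) \left(-6\right) = \left(-1 + 16\right) \left(-6\right) = 15 \left(-6\right) = -90$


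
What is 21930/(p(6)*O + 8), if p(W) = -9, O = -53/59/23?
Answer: 29759010/11333 ≈ 2625.9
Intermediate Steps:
O = -53/1357 (O = -53*1/59*(1/23) = -53/59*1/23 = -53/1357 ≈ -0.039057)
21930/(p(6)*O + 8) = 21930/(-9*(-53/1357) + 8) = 21930/(477/1357 + 8) = 21930/(11333/1357) = 21930*(1357/11333) = 29759010/11333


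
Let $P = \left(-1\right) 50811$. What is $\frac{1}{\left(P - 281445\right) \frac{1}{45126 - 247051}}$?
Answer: $\frac{201925}{332256} \approx 0.60774$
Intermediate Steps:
$P = -50811$
$\frac{1}{\left(P - 281445\right) \frac{1}{45126 - 247051}} = \frac{1}{\left(-50811 - 281445\right) \frac{1}{45126 - 247051}} = \frac{1}{\left(-332256\right) \frac{1}{-201925}} = \frac{1}{\left(-332256\right) \left(- \frac{1}{201925}\right)} = \frac{1}{\frac{332256}{201925}} = \frac{201925}{332256}$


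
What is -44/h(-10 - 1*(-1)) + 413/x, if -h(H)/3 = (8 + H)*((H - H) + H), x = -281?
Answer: 1213/7587 ≈ 0.15988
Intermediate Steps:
h(H) = -3*H*(8 + H) (h(H) = -3*(8 + H)*((H - H) + H) = -3*(8 + H)*(0 + H) = -3*(8 + H)*H = -3*H*(8 + H))
-44/h(-10 - 1*(-1)) + 413/x = -44*(-1/(3*(-10 - 1*(-1))*(8 + (-10 - 1*(-1))))) + 413/(-281) = -44*(-1/(3*(-10 + 1)*(8 + (-10 + 1)))) + 413*(-1/281) = -44*1/(27*(8 - 9)) - 413/281 = -44/((-3*(-9)*(-1))) - 413/281 = -44/(-27) - 413/281 = -44*(-1/27) - 413/281 = 44/27 - 413/281 = 1213/7587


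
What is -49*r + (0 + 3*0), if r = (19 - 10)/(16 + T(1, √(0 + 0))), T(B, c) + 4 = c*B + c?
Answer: -147/4 ≈ -36.750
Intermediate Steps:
T(B, c) = -4 + c + B*c (T(B, c) = -4 + (c*B + c) = -4 + (B*c + c) = -4 + (c + B*c) = -4 + c + B*c)
r = ¾ (r = (19 - 10)/(16 + (-4 + √(0 + 0) + 1*√(0 + 0))) = 9/(16 + (-4 + √0 + 1*√0)) = 9/(16 + (-4 + 0 + 1*0)) = 9/(16 + (-4 + 0 + 0)) = 9/(16 - 4) = 9/12 = 9*(1/12) = ¾ ≈ 0.75000)
-49*r + (0 + 3*0) = -49*¾ + (0 + 3*0) = -147/4 + (0 + 0) = -147/4 + 0 = -147/4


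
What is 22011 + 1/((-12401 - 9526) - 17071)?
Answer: 858384977/38998 ≈ 22011.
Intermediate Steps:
22011 + 1/((-12401 - 9526) - 17071) = 22011 + 1/(-21927 - 17071) = 22011 + 1/(-38998) = 22011 - 1/38998 = 858384977/38998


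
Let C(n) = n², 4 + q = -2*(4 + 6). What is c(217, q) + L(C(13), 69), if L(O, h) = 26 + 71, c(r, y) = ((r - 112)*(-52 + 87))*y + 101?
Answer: -88002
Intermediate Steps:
q = -24 (q = -4 - 2*(4 + 6) = -4 - 2*10 = -4 - 20 = -24)
c(r, y) = 101 + y*(-3920 + 35*r) (c(r, y) = ((-112 + r)*35)*y + 101 = (-3920 + 35*r)*y + 101 = y*(-3920 + 35*r) + 101 = 101 + y*(-3920 + 35*r))
L(O, h) = 97
c(217, q) + L(C(13), 69) = (101 - 3920*(-24) + 35*217*(-24)) + 97 = (101 + 94080 - 182280) + 97 = -88099 + 97 = -88002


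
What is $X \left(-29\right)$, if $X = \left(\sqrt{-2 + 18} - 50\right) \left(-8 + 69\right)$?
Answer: $81374$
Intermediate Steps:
$X = -2806$ ($X = \left(\sqrt{16} - 50\right) 61 = \left(4 - 50\right) 61 = \left(-46\right) 61 = -2806$)
$X \left(-29\right) = \left(-2806\right) \left(-29\right) = 81374$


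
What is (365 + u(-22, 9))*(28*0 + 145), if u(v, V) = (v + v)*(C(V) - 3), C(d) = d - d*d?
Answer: 531425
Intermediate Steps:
C(d) = d - d**2
u(v, V) = 2*v*(-3 + V*(1 - V)) (u(v, V) = (v + v)*(V*(1 - V) - 3) = (2*v)*(-3 + V*(1 - V)) = 2*v*(-3 + V*(1 - V)))
(365 + u(-22, 9))*(28*0 + 145) = (365 + 2*(-22)*(-3 + 9 - 1*9**2))*(28*0 + 145) = (365 + 2*(-22)*(-3 + 9 - 1*81))*(0 + 145) = (365 + 2*(-22)*(-3 + 9 - 81))*145 = (365 + 2*(-22)*(-75))*145 = (365 + 3300)*145 = 3665*145 = 531425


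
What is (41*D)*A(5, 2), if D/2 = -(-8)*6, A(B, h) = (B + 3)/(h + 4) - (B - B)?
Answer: 5248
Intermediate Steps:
A(B, h) = (3 + B)/(4 + h) (A(B, h) = (3 + B)/(4 + h) - 1*0 = (3 + B)/(4 + h) + 0 = (3 + B)/(4 + h))
D = 96 (D = 2*(-(-8)*6) = 2*(-8*(-6)) = 2*48 = 96)
(41*D)*A(5, 2) = (41*96)*((3 + 5)/(4 + 2)) = 3936*(8/6) = 3936*((⅙)*8) = 3936*(4/3) = 5248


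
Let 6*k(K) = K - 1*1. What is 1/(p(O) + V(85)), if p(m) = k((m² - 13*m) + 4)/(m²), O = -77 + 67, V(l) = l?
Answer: 600/51233 ≈ 0.011711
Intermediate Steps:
O = -10
k(K) = -⅙ + K/6 (k(K) = (K - 1*1)/6 = (K - 1)/6 = (-1 + K)/6 = -⅙ + K/6)
p(m) = (½ - 13*m/6 + m²/6)/m² (p(m) = (-⅙ + ((m² - 13*m) + 4)/6)/(m²) = (-⅙ + (4 + m² - 13*m)/6)/m² = (-⅙ + (⅔ - 13*m/6 + m²/6))/m² = (½ - 13*m/6 + m²/6)/m²)
1/(p(O) + V(85)) = 1/((⅙)*(3 + (-10)² - 13*(-10))/(-10)² + 85) = 1/((⅙)*(1/100)*(3 + 100 + 130) + 85) = 1/((⅙)*(1/100)*233 + 85) = 1/(233/600 + 85) = 1/(51233/600) = 600/51233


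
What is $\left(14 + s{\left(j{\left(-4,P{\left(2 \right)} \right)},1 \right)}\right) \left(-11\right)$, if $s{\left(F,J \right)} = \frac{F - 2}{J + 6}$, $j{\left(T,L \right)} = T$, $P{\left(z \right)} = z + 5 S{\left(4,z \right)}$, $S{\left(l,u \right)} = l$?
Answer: $- \frac{1012}{7} \approx -144.57$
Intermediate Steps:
$P{\left(z \right)} = 20 + z$ ($P{\left(z \right)} = z + 5 \cdot 4 = z + 20 = 20 + z$)
$s{\left(F,J \right)} = \frac{-2 + F}{6 + J}$
$\left(14 + s{\left(j{\left(-4,P{\left(2 \right)} \right)},1 \right)}\right) \left(-11\right) = \left(14 + \frac{-2 - 4}{6 + 1}\right) \left(-11\right) = \left(14 + \frac{1}{7} \left(-6\right)\right) \left(-11\right) = \left(14 - \frac{6}{7}\right) \left(-11\right) = \frac{92}{7} \left(-11\right) = - \frac{1012}{7}$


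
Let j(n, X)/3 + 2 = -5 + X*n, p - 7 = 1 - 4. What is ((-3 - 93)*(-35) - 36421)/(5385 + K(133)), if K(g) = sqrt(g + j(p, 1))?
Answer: -178033485/28998101 + 66122*sqrt(31)/28998101 ≈ -6.1268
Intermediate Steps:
p = 4 (p = 7 + (1 - 4) = 7 - 3 = 4)
j(n, X) = -21 + 3*X*n (j(n, X) = -6 + 3*(-5 + X*n) = -6 + (-15 + 3*X*n) = -21 + 3*X*n)
K(g) = sqrt(-9 + g) (K(g) = sqrt(g + (-21 + 3*1*4)) = sqrt(g + (-21 + 12)) = sqrt(g - 9) = sqrt(-9 + g))
((-3 - 93)*(-35) - 36421)/(5385 + K(133)) = ((-3 - 93)*(-35) - 36421)/(5385 + sqrt(-9 + 133)) = (-96*(-35) - 36421)/(5385 + sqrt(124)) = (3360 - 36421)/(5385 + 2*sqrt(31)) = -33061/(5385 + 2*sqrt(31))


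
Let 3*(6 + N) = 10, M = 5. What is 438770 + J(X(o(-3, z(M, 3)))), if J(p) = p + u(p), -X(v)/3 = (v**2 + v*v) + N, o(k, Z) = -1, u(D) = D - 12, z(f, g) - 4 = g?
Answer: 438762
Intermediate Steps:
z(f, g) = 4 + g
u(D) = -12 + D
N = -8/3 (N = -6 + (1/3)*10 = -6 + 10/3 = -8/3 ≈ -2.6667)
X(v) = 8 - 6*v**2 (X(v) = -3*((v**2 + v*v) - 8/3) = -3*((v**2 + v**2) - 8/3) = -3*(2*v**2 - 8/3) = -3*(-8/3 + 2*v**2) = 8 - 6*v**2)
J(p) = -12 + 2*p (J(p) = p + (-12 + p) = -12 + 2*p)
438770 + J(X(o(-3, z(M, 3)))) = 438770 + (-12 + 2*(8 - 6*(-1)**2)) = 438770 + (-12 + 2*(8 - 6*1)) = 438770 + (-12 + 2*(8 - 6)) = 438770 + (-12 + 2*2) = 438770 + (-12 + 4) = 438770 - 8 = 438762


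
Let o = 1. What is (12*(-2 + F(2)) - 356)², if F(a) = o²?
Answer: 135424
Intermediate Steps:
F(a) = 1 (F(a) = 1² = 1)
(12*(-2 + F(2)) - 356)² = (12*(-2 + 1) - 356)² = (12*(-1) - 356)² = (-12 - 356)² = (-368)² = 135424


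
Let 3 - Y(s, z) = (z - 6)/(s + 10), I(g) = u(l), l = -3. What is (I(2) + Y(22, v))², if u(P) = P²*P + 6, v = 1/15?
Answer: 73119601/230400 ≈ 317.36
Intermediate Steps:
v = 1/15 ≈ 0.066667
u(P) = 6 + P³ (u(P) = P³ + 6 = 6 + P³)
I(g) = -21 (I(g) = 6 + (-3)³ = 6 - 27 = -21)
Y(s, z) = 3 - (-6 + z)/(10 + s) (Y(s, z) = 3 - (z - 6)/(s + 10) = 3 - (-6 + z)/(10 + s))
(I(2) + Y(22, v))² = (-21 + (36 - 1*1/15 + 3*22)/(10 + 22))² = (-21 + (36 - 1/15 + 66)/32)² = (-21 + (1/32)*(1529/15))² = (-21 + 1529/480)² = (-8551/480)² = 73119601/230400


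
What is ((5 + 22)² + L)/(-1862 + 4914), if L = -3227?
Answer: -1249/1526 ≈ -0.81848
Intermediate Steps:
((5 + 22)² + L)/(-1862 + 4914) = ((5 + 22)² - 3227)/(-1862 + 4914) = (27² - 3227)/3052 = (729 - 3227)*(1/3052) = -2498*1/3052 = -1249/1526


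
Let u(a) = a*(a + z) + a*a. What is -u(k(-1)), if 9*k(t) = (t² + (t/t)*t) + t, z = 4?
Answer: 34/81 ≈ 0.41975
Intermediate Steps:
k(t) = t²/9 + 2*t/9 (k(t) = ((t² + (t/t)*t) + t)/9 = ((t² + 1*t) + t)/9 = ((t² + t) + t)/9 = ((t + t²) + t)/9 = (t² + 2*t)/9 = t²/9 + 2*t/9)
u(a) = a² + a*(4 + a) (u(a) = a*(a + 4) + a*a = a*(4 + a) + a² = a² + a*(4 + a))
-u(k(-1)) = -2*(⅑)*(-1)*(2 - 1)*(2 + (⅑)*(-1)*(2 - 1)) = -2*(⅑)*(-1)*1*(2 + (⅑)*(-1)*1) = -2*(-1)*(2 - ⅑)/9 = -2*(-1)*17/(9*9) = -1*(-34/81) = 34/81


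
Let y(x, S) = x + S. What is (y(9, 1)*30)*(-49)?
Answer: -14700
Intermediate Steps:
y(x, S) = S + x
(y(9, 1)*30)*(-49) = ((1 + 9)*30)*(-49) = (10*30)*(-49) = 300*(-49) = -14700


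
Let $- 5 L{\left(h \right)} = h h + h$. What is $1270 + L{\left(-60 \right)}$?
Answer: $562$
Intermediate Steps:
$L{\left(h \right)} = - \frac{h}{5} - \frac{h^{2}}{5}$ ($L{\left(h \right)} = - \frac{h h + h}{5} = - \frac{h^{2} + h}{5} = - \frac{h + h^{2}}{5} = - \frac{h}{5} - \frac{h^{2}}{5}$)
$1270 + L{\left(-60 \right)} = 1270 - - 12 \left(1 - 60\right) = 1270 - \left(-12\right) \left(-59\right) = 1270 - 708 = 562$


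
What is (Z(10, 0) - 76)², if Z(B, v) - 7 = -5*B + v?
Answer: 14161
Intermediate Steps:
Z(B, v) = 7 + v - 5*B (Z(B, v) = 7 + (-5*B + v) = 7 + (v - 5*B) = 7 + v - 5*B)
(Z(10, 0) - 76)² = ((7 + 0 - 5*10) - 76)² = ((7 + 0 - 50) - 76)² = (-43 - 76)² = (-119)² = 14161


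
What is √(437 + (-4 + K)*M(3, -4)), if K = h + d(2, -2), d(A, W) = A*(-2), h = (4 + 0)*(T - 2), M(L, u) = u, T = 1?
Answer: √485 ≈ 22.023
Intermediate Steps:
h = -4 (h = (4 + 0)*(1 - 2) = 4*(-1) = -4)
d(A, W) = -2*A
K = -8 (K = -4 - 2*2 = -4 - 4 = -8)
√(437 + (-4 + K)*M(3, -4)) = √(437 + (-4 - 8)*(-4)) = √(437 - 12*(-4)) = √(437 + 48) = √485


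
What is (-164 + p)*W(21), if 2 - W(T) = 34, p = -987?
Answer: 36832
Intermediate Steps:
W(T) = -32 (W(T) = 2 - 1*34 = 2 - 34 = -32)
(-164 + p)*W(21) = (-164 - 987)*(-32) = -1151*(-32) = 36832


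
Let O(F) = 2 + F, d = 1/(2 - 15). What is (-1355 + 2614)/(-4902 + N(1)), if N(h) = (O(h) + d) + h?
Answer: -16367/63675 ≈ -0.25704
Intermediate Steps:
d = -1/13 (d = 1/(-13) = -1/13 ≈ -0.076923)
N(h) = 25/13 + 2*h (N(h) = ((2 + h) - 1/13) + h = (25/13 + h) + h = 25/13 + 2*h)
(-1355 + 2614)/(-4902 + N(1)) = (-1355 + 2614)/(-4902 + (25/13 + 2*1)) = 1259/(-4902 + (25/13 + 2)) = 1259/(-4902 + 51/13) = 1259/(-63675/13) = 1259*(-13/63675) = -16367/63675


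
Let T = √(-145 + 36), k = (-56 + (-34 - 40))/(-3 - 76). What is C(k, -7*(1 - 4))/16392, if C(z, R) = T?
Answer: I*√109/16392 ≈ 0.00063691*I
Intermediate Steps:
k = 130/79 (k = (-56 - 74)/(-79) = -130*(-1/79) = 130/79 ≈ 1.6456)
T = I*√109 (T = √(-109) = I*√109 ≈ 10.44*I)
C(z, R) = I*√109
C(k, -7*(1 - 4))/16392 = (I*√109)/16392 = (I*√109)*(1/16392) = I*√109/16392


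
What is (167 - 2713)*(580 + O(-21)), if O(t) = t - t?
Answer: -1476680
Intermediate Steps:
O(t) = 0
(167 - 2713)*(580 + O(-21)) = (167 - 2713)*(580 + 0) = -2546*580 = -1476680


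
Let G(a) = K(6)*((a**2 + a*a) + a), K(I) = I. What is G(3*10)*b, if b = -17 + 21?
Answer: 43920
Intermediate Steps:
b = 4
G(a) = 6*a + 12*a**2 (G(a) = 6*((a**2 + a*a) + a) = 6*((a**2 + a**2) + a) = 6*(2*a**2 + a) = 6*(a + 2*a**2) = 6*a + 12*a**2)
G(3*10)*b = (6*(3*10)*(1 + 2*(3*10)))*4 = (6*30*(1 + 2*30))*4 = (6*30*(1 + 60))*4 = (6*30*61)*4 = 10980*4 = 43920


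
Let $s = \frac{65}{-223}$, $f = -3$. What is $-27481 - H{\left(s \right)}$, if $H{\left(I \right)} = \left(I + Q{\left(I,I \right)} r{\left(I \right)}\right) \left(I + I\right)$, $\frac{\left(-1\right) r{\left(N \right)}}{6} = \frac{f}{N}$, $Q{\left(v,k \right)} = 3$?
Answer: $- \frac{1371981831}{49729} \approx -27589.0$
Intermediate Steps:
$r{\left(N \right)} = \frac{18}{N}$ ($r{\left(N \right)} = - 6 \left(- \frac{3}{N}\right) = \frac{18}{N}$)
$s = - \frac{65}{223}$ ($s = 65 \left(- \frac{1}{223}\right) = - \frac{65}{223} \approx -0.29148$)
$H{\left(I \right)} = 2 I \left(I + \frac{54}{I}\right)$ ($H{\left(I \right)} = \left(I + 3 \frac{18}{I}\right) \left(I + I\right) = \left(I + \frac{54}{I}\right) 2 I = 2 I \left(I + \frac{54}{I}\right)$)
$-27481 - H{\left(s \right)} = -27481 - \left(108 + 2 \left(- \frac{65}{223}\right)^{2}\right) = -27481 - \left(108 + 2 \cdot \frac{4225}{49729}\right) = -27481 - \left(108 + \frac{8450}{49729}\right) = -27481 - \frac{5379182}{49729} = - \frac{1371981831}{49729}$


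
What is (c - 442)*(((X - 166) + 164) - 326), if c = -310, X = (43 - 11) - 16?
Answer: 234624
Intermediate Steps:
X = 16 (X = 32 - 16 = 16)
(c - 442)*(((X - 166) + 164) - 326) = (-310 - 442)*(((16 - 166) + 164) - 326) = -752*((-150 + 164) - 326) = -752*(14 - 326) = -752*(-312) = 234624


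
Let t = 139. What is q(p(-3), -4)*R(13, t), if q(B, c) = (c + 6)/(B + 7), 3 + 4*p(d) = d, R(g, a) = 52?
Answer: 208/11 ≈ 18.909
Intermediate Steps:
p(d) = -¾ + d/4
q(B, c) = (6 + c)/(7 + B)
q(p(-3), -4)*R(13, t) = ((6 - 4)/(7 + (-¾ + (¼)*(-3))))*52 = (2/(7 + (-¾ - ¾)))*52 = (2/(7 - 3/2))*52 = (2/(11/2))*52 = ((2/11)*2)*52 = (4/11)*52 = 208/11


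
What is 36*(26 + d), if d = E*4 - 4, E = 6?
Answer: 1656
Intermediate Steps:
d = 20 (d = 6*4 - 4 = 24 - 4 = 20)
36*(26 + d) = 36*(26 + 20) = 36*46 = 1656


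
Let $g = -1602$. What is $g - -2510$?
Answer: $908$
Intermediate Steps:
$g - -2510 = -1602 - -2510 = -1602 + 2510 = 908$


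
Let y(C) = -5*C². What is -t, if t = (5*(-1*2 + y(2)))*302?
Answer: 33220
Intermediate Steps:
t = -33220 (t = (5*(-1*2 - 5*2²))*302 = (5*(-2 - 5*4))*302 = (5*(-2 - 20))*302 = (5*(-22))*302 = -110*302 = -33220)
-t = -1*(-33220) = 33220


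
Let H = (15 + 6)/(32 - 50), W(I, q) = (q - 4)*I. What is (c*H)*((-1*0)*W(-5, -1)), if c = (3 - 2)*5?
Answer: 0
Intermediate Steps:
W(I, q) = I*(-4 + q) (W(I, q) = (-4 + q)*I = I*(-4 + q))
H = -7/6 (H = 21/(-18) = 21*(-1/18) = -7/6 ≈ -1.1667)
c = 5 (c = 1*5 = 5)
(c*H)*((-1*0)*W(-5, -1)) = (5*(-7/6))*((-1*0)*(-5*(-4 - 1))) = -0*(-5*(-5)) = -0*25 = -35/6*0 = 0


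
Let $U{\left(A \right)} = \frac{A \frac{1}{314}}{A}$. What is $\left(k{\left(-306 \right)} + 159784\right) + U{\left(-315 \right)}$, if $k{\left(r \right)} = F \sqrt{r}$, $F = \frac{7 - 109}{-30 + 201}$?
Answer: $\frac{50172177}{314} - \frac{34 i \sqrt{34}}{19} \approx 1.5978 \cdot 10^{5} - 10.434 i$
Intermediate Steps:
$F = - \frac{34}{57}$ ($F = - \frac{102}{171} = \left(-102\right) \frac{1}{171} = - \frac{34}{57} \approx -0.59649$)
$k{\left(r \right)} = - \frac{34 \sqrt{r}}{57}$
$U{\left(A \right)} = \frac{1}{314}$ ($U{\left(A \right)} = \frac{A \frac{1}{314}}{A} = \frac{\frac{1}{314} A}{A} = \frac{1}{314}$)
$\left(k{\left(-306 \right)} + 159784\right) + U{\left(-315 \right)} = \left(- \frac{34 \sqrt{-306}}{57} + 159784\right) + \frac{1}{314} = \left(- \frac{34 \cdot 3 i \sqrt{34}}{57} + 159784\right) + \frac{1}{314} = \left(- \frac{34 i \sqrt{34}}{19} + 159784\right) + \frac{1}{314} = \left(159784 - \frac{34 i \sqrt{34}}{19}\right) + \frac{1}{314} = \frac{50172177}{314} - \frac{34 i \sqrt{34}}{19}$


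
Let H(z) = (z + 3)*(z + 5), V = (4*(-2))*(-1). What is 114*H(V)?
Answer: 16302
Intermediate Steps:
V = 8 (V = -8*(-1) = 8)
H(z) = (3 + z)*(5 + z)
114*H(V) = 114*(15 + 8² + 8*8) = 114*(15 + 64 + 64) = 114*143 = 16302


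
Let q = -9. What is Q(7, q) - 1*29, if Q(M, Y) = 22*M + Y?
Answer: 116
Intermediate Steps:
Q(M, Y) = Y + 22*M
Q(7, q) - 1*29 = (-9 + 22*7) - 1*29 = (-9 + 154) - 29 = 145 - 29 = 116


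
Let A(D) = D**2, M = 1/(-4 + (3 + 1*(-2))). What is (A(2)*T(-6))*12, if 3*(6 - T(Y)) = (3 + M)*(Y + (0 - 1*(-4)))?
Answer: 1120/3 ≈ 373.33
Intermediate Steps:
M = -1/3 (M = 1/(-4 + (3 - 2)) = 1/(-4 + 1) = 1/(-3) = -1/3 ≈ -0.33333)
T(Y) = 22/9 - 8*Y/9 (T(Y) = 6 - (3 - 1/3)*(Y + (0 - 1*(-4)))/3 = 6 - 8*(Y + (0 + 4))/9 = 6 - 8*(Y + 4)/9 = 6 - 8*(4 + Y)/9 = 6 - (32/3 + 8*Y/3)/3 = 6 + (-32/9 - 8*Y/9) = 22/9 - 8*Y/9)
(A(2)*T(-6))*12 = (2**2*(22/9 - 8/9*(-6)))*12 = (4*(22/9 + 16/3))*12 = (4*(70/9))*12 = (280/9)*12 = 1120/3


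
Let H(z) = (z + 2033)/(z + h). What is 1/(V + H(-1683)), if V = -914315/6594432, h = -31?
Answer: -5651428224/1937593555 ≈ -2.9167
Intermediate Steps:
V = -914315/6594432 (V = -914315*1/6594432 = -914315/6594432 ≈ -0.13865)
H(z) = (2033 + z)/(-31 + z) (H(z) = (z + 2033)/(z - 31) = (2033 + z)/(-31 + z))
1/(V + H(-1683)) = 1/(-914315/6594432 + (2033 - 1683)/(-31 - 1683)) = 1/(-914315/6594432 + 350/(-1714)) = 1/(-914315/6594432 - 1/1714*350) = 1/(-914315/6594432 - 175/857) = 1/(-1937593555/5651428224) = -5651428224/1937593555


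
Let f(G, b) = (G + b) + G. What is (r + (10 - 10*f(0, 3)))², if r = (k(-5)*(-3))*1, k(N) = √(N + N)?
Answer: 310 + 120*I*√10 ≈ 310.0 + 379.47*I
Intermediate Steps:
k(N) = √2*√N (k(N) = √(2*N) = √2*√N)
r = -3*I*√10 (r = ((√2*√(-5))*(-3))*1 = ((√2*(I*√5))*(-3))*1 = ((I*√10)*(-3))*1 = -3*I*√10*1 = -3*I*√10 ≈ -9.4868*I)
f(G, b) = b + 2*G
(r + (10 - 10*f(0, 3)))² = (-3*I*√10 + (10 - 10*(3 + 2*0)))² = (-3*I*√10 + (10 - 10*(3 + 0)))² = (-3*I*√10 + (10 - 10*3))² = (-3*I*√10 + (10 - 30))² = (-3*I*√10 - 20)² = (-20 - 3*I*√10)²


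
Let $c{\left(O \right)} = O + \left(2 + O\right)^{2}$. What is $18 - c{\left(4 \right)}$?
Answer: $-22$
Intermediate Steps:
$18 - c{\left(4 \right)} = 18 - \left(4 + \left(2 + 4\right)^{2}\right) = 18 - \left(4 + 6^{2}\right) = 18 - \left(4 + 36\right) = 18 - 40 = -22$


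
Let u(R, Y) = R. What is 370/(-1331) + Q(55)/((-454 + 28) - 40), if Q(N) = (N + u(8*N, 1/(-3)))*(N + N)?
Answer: -36322685/310123 ≈ -117.12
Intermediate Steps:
Q(N) = 18*N**2 (Q(N) = (N + 8*N)*(N + N) = (9*N)*(2*N) = 18*N**2)
370/(-1331) + Q(55)/((-454 + 28) - 40) = 370/(-1331) + (18*55**2)/((-454 + 28) - 40) = 370*(-1/1331) + (18*3025)/(-426 - 40) = -370/1331 + 54450/(-466) = -370/1331 + 54450*(-1/466) = -370/1331 - 27225/233 = -36322685/310123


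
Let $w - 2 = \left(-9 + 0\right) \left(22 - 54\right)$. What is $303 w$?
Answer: $87870$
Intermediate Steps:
$w = 290$ ($w = 2 + \left(-9 + 0\right) \left(22 - 54\right) = 2 - -288 = 2 + 288 = 290$)
$303 w = 303 \cdot 290 = 87870$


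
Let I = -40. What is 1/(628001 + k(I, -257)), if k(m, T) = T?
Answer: 1/627744 ≈ 1.5930e-6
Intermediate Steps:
1/(628001 + k(I, -257)) = 1/(628001 - 257) = 1/627744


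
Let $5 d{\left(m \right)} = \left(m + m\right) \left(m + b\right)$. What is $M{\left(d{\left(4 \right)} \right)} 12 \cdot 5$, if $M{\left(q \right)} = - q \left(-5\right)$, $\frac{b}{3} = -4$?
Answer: $-3840$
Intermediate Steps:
$b = -12$ ($b = 3 \left(-4\right) = -12$)
$d{\left(m \right)} = \frac{2 m \left(-12 + m\right)}{5}$ ($d{\left(m \right)} = \frac{\left(m + m\right) \left(m - 12\right)}{5} = \frac{2 m \left(-12 + m\right)}{5}$)
$M{\left(q \right)} = 5 q$ ($M{\left(q \right)} = - \left(-5\right) q = 5 q$)
$M{\left(d{\left(4 \right)} \right)} 12 \cdot 5 = 5 \cdot \frac{2}{5} \cdot 4 \left(-12 + 4\right) 12 \cdot 5 = 5 \cdot \frac{2}{5} \cdot 4 \left(-8\right) 60 = 5 \left(- \frac{64}{5}\right) 60 = \left(-64\right) 60 = -3840$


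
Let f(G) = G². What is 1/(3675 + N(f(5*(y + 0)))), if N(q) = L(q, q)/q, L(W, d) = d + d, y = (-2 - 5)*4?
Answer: 1/3677 ≈ 0.00027196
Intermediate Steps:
y = -28 (y = -7*4 = -28)
L(W, d) = 2*d
N(q) = 2 (N(q) = (2*q)/q = 2)
1/(3675 + N(f(5*(y + 0)))) = 1/(3675 + 2) = 1/3677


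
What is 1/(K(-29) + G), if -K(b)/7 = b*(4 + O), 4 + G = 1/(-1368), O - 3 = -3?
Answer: 1368/1105343 ≈ 0.0012376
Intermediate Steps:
O = 0 (O = 3 - 3 = 0)
G = -5473/1368 (G = -4 + 1/(-1368) = -4 - 1/1368 = -5473/1368 ≈ -4.0007)
K(b) = -28*b (K(b) = -7*b*(4 + 0) = -7*b*4 = -28*b)
1/(K(-29) + G) = 1/(-28*(-29) - 5473/1368) = 1/(812 - 5473/1368) = 1/(1105343/1368) = 1368/1105343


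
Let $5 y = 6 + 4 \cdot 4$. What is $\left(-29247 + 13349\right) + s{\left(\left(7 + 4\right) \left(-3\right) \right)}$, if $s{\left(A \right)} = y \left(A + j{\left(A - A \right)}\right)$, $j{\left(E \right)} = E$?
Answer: $- \frac{80216}{5} \approx -16043.0$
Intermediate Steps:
$y = \frac{22}{5}$ ($y = \frac{6 + 4 \cdot 4}{5} = \frac{6 + 16}{5} = \frac{1}{5} \cdot 22 = \frac{22}{5} \approx 4.4$)
$s{\left(A \right)} = \frac{22 A}{5}$ ($s{\left(A \right)} = \frac{22 \left(A + \left(A - A\right)\right)}{5} = \frac{22 \left(A + 0\right)}{5} = \frac{22 A}{5}$)
$\left(-29247 + 13349\right) + s{\left(\left(7 + 4\right) \left(-3\right) \right)} = \left(-29247 + 13349\right) + \frac{22 \left(7 + 4\right) \left(-3\right)}{5} = -15898 + \frac{22 \cdot 11 \left(-3\right)}{5} = -15898 + \frac{22}{5} \left(-33\right) = -15898 - \frac{726}{5} = - \frac{80216}{5}$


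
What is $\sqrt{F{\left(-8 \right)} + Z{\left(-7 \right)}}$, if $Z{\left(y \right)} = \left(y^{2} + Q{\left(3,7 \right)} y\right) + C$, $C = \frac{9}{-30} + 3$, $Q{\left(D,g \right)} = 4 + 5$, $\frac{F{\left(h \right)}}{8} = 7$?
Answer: $\frac{\sqrt{4470}}{10} \approx 6.6858$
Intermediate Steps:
$F{\left(h \right)} = 56$ ($F{\left(h \right)} = 8 \cdot 7 = 56$)
$Q{\left(D,g \right)} = 9$
$C = \frac{27}{10}$ ($C = 9 \left(- \frac{1}{30}\right) + 3 = - \frac{3}{10} + 3 = \frac{27}{10} \approx 2.7$)
$Z{\left(y \right)} = \frac{27}{10} + y^{2} + 9 y$ ($Z{\left(y \right)} = \left(y^{2} + 9 y\right) + \frac{27}{10} = \frac{27}{10} + y^{2} + 9 y$)
$\sqrt{F{\left(-8 \right)} + Z{\left(-7 \right)}} = \sqrt{56 + \left(\frac{27}{10} + \left(-7\right)^{2} + 9 \left(-7\right)\right)} = \sqrt{56 + \left(\frac{27}{10} + 49 - 63\right)} = \sqrt{56 - \frac{113}{10}} = \sqrt{\frac{447}{10}} = \frac{\sqrt{4470}}{10}$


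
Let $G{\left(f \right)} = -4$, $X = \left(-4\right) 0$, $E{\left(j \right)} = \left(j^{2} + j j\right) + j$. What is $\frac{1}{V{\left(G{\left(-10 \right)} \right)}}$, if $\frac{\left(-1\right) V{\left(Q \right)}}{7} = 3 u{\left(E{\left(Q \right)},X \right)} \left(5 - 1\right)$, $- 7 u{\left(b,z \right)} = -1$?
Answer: $- \frac{1}{12} \approx -0.083333$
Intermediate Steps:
$E{\left(j \right)} = j + 2 j^{2}$ ($E{\left(j \right)} = \left(j^{2} + j^{2}\right) + j = 2 j^{2} + j = j + 2 j^{2}$)
$X = 0$
$u{\left(b,z \right)} = \frac{1}{7}$ ($u{\left(b,z \right)} = \left(- \frac{1}{7}\right) \left(-1\right) = \frac{1}{7}$)
$V{\left(Q \right)} = -12$ ($V{\left(Q \right)} = - 7 \cdot 3 \cdot \frac{1}{7} \left(5 - 1\right) = - 7 \frac{3 \left(5 - 1\right)}{7} = - 7 \cdot \frac{3}{7} \cdot 4 = \left(-7\right) \frac{12}{7} = -12$)
$\frac{1}{V{\left(G{\left(-10 \right)} \right)}} = \frac{1}{-12} = - \frac{1}{12}$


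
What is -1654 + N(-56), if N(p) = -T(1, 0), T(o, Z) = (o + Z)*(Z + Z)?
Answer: -1654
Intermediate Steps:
T(o, Z) = 2*Z*(Z + o) (T(o, Z) = (Z + o)*(2*Z) = 2*Z*(Z + o))
N(p) = 0 (N(p) = -2*0*(0 + 1) = -2*0 = -1*0 = 0)
-1654 + N(-56) = -1654 + 0 = -1654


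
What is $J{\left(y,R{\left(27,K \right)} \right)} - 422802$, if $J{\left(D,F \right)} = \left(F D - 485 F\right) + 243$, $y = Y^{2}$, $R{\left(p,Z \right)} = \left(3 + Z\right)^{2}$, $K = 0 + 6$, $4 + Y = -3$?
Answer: $-457875$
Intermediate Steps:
$Y = -7$ ($Y = -4 - 3 = -7$)
$K = 6$
$y = 49$ ($y = \left(-7\right)^{2} = 49$)
$J{\left(D,F \right)} = 243 - 485 F + D F$ ($J{\left(D,F \right)} = \left(D F - 485 F\right) + 243 = \left(- 485 F + D F\right) + 243 = 243 - 485 F + D F$)
$J{\left(y,R{\left(27,K \right)} \right)} - 422802 = \left(243 - 485 \left(3 + 6\right)^{2} + 49 \left(3 + 6\right)^{2}\right) - 422802 = \left(243 - 485 \cdot 9^{2} + 49 \cdot 9^{2}\right) - 422802 = \left(243 - 39285 + 49 \cdot 81\right) - 422802 = \left(243 - 39285 + 3969\right) - 422802 = -35073 - 422802 = -457875$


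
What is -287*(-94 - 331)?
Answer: 121975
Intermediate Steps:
-287*(-94 - 331) = -287*(-425) = 121975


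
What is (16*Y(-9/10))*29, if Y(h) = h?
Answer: -2088/5 ≈ -417.60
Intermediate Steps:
(16*Y(-9/10))*29 = (16*(-9/10))*29 = -72/5*29 = -2088/5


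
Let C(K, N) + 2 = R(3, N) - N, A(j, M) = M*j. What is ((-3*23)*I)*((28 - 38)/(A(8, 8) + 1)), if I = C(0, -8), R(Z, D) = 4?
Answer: 1380/13 ≈ 106.15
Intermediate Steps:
C(K, N) = 2 - N (C(K, N) = -2 + (4 - N) = 2 - N)
I = 10 (I = 2 - 1*(-8) = 2 + 8 = 10)
((-3*23)*I)*((28 - 38)/(A(8, 8) + 1)) = (-3*23*10)*((28 - 38)/(8*8 + 1)) = (-69*10)*(-10/(64 + 1)) = -(-6900)/65 = -690*(-2/13) = 1380/13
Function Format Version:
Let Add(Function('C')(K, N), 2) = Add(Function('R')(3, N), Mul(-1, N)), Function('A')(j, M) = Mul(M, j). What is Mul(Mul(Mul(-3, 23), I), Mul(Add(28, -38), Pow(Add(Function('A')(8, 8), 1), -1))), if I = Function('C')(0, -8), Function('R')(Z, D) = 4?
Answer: Rational(1380, 13) ≈ 106.15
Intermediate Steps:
Function('C')(K, N) = Add(2, Mul(-1, N)) (Function('C')(K, N) = Add(-2, Add(4, Mul(-1, N))) = Add(2, Mul(-1, N)))
I = 10 (I = Add(2, Mul(-1, -8)) = Add(2, 8) = 10)
Mul(Mul(Mul(-3, 23), I), Mul(Add(28, -38), Pow(Add(Function('A')(8, 8), 1), -1))) = Mul(Mul(Mul(-3, 23), 10), Mul(Add(28, -38), Pow(Add(Mul(8, 8), 1), -1))) = Mul(Mul(-69, 10), Mul(-10, Pow(Add(64, 1), -1))) = Mul(-690, Mul(-10, Pow(65, -1))) = Mul(-690, Mul(-10, Rational(1, 65))) = Mul(-690, Rational(-2, 13)) = Rational(1380, 13)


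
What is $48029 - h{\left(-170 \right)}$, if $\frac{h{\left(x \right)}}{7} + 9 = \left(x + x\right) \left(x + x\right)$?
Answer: $-761108$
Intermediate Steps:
$h{\left(x \right)} = -63 + 28 x^{2}$ ($h{\left(x \right)} = -63 + 7 \left(x + x\right) \left(x + x\right) = -63 + 7 \cdot 2 x 2 x = -63 + 7 \cdot 4 x^{2} = -63 + 28 x^{2}$)
$48029 - h{\left(-170 \right)} = 48029 - \left(-63 + 28 \left(-170\right)^{2}\right) = 48029 - \left(-63 + 28 \cdot 28900\right) = 48029 - \left(-63 + 809200\right) = 48029 - 809137 = -761108$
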